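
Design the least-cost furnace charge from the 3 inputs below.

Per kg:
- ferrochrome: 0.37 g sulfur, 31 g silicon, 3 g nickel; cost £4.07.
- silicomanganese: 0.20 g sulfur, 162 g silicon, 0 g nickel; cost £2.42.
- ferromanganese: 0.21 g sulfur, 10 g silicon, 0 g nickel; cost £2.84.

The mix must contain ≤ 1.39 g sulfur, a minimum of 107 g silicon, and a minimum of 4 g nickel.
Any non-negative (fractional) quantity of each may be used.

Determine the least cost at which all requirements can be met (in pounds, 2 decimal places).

£6.41

Let x1 = kg of ferrochrome, x2 = kg of silicomanganese, x3 = kg of ferromanganese.
Minimise 4.07x1 + 2.42x2 + 2.84x3 subject to:
  0.37x1 + 0.2x2 + 0.21x3 ≤ 1.39   (sulfur)
  31x1 + 162x2 + 10x3 ≥ 107   (silicon)
  3x1 ≥ 4   (nickel)
  x1, x2, x3 ≥ 0.
The minimum-cost mix takes nothing from ferromanganese — only ferrochrome, silicomanganese. There the silicon and nickel constraints are tight.
That vertex is x1 = 1.333, x2 = 0.4053.
Objective = 4.07·1.333 + 2.42·0.4053 = 6.4061.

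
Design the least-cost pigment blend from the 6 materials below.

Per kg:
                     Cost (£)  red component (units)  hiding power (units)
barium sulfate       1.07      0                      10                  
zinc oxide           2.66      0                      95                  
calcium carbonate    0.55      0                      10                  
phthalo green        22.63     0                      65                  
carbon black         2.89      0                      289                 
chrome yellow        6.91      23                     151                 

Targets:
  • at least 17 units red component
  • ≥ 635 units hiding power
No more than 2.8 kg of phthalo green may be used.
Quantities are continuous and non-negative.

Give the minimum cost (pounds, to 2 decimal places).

Treat it as an LP. Let x1 = kg of barium sulfate, x2 = kg of zinc oxide, x3 = kg of calcium carbonate, x4 = kg of phthalo green, x5 = kg of carbon black, x6 = kg of chrome yellow.
Minimise 1.07x1 + 2.66x2 + 0.55x3 + 22.63x4 + 2.89x5 + 6.91x6 s.t.:
  23x6 ≥ 17   (red component)
  10x1 + 95x2 + 10x3 + 65x4 + 289x5 + 151x6 ≥ 635   (hiding power)
  x4 ≤ 2.8
  x1, x2, x3, x4, x5, x6 ≥ 0.
The cheapest feasible vertex uses only carbon black, chrome yellow; barium sulfate, zinc oxide, calcium carbonate, phthalo green are not used. Binding constraints: red component and hiding power.
Solving gives x5 = 1.811, x6 = 0.7391.
Total cost: 2.89·1.811 + 6.91·0.7391 = 10.3410.

£10.34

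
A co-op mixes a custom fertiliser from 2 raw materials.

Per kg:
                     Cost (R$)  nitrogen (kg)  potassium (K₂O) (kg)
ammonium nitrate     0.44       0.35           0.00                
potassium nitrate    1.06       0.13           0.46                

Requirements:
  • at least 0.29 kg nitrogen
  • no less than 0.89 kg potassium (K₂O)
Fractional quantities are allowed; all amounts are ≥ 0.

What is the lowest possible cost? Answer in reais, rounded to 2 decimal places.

Let x1 = kg of ammonium nitrate, x2 = kg of potassium nitrate.
Minimise 0.44x1 + 1.06x2 subject to:
  0.35x1 + 0.13x2 ≥ 0.29   (nitrogen)
  0.46x2 ≥ 0.89   (potassium (K₂O))
  x1, x2 ≥ 0.
Both inputs are positive at the optimum. The nitrogen and potassium (K₂O) requirements are met with equality.
Optimal quantities: ammonium nitrate = 0.1099 kg, potassium nitrate = 1.935 kg.
Total cost: 0.44·0.1099 + 1.06·1.935 = 2.0995.

R$2.10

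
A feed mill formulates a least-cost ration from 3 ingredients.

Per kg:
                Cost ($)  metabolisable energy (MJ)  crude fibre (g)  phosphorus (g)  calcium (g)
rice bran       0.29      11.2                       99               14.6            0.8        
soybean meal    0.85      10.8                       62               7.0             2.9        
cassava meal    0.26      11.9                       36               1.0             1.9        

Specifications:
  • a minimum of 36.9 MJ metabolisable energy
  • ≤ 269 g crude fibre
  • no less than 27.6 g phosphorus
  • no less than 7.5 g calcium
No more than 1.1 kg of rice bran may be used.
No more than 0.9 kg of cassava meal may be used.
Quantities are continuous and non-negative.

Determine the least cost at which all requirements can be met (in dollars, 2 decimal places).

Set it up as a linear program. Let x1 = kg of rice bran, x2 = kg of soybean meal, x3 = kg of cassava meal.
Minimise 0.29x1 + 0.85x2 + 0.26x3 s.t.:
  11.2x1 + 10.8x2 + 11.9x3 ≥ 36.9   (metabolisable energy)
  99x1 + 62x2 + 36x3 ≤ 269   (crude fibre)
  14.6x1 + 7x2 + 1x3 ≥ 27.6   (phosphorus)
  0.8x1 + 2.9x2 + 1.9x3 ≥ 7.5   (calcium)
  x1 ≤ 1.1
  x3 ≤ 0.9
  x1, x2, x3 ≥ 0.
All 3 inputs are positive at the optimum. Binding constraints: phosphorus, calcium, the cassava meal cap.
Solving gives x1 = 1.004, x2 = 1.719, x3 = 0.9.
Cost = 0.29·1.004 + 0.85·1.719 + 0.26·0.9 = 1.9863.

$1.99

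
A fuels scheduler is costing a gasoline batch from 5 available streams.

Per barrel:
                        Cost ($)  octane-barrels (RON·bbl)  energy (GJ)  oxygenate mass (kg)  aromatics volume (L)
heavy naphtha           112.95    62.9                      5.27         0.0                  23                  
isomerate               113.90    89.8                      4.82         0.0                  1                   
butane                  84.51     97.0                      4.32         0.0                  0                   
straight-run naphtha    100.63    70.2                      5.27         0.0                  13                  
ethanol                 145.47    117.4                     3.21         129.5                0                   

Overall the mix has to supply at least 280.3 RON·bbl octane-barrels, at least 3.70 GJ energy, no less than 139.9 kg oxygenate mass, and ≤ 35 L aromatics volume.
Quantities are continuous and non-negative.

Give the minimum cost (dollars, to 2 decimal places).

Let x1 = barrels of heavy naphtha, x2 = barrels of isomerate, x3 = barrels of butane, x4 = barrels of straight-run naphtha, x5 = barrels of ethanol.
Minimise 112.95x1 + 113.9x2 + 84.51x3 + 100.63x4 + 145.47x5 with:
  62.9x1 + 89.8x2 + 97x3 + 70.2x4 + 117.4x5 ≥ 280.3   (octane-barrels)
  5.27x1 + 4.82x2 + 4.32x3 + 5.27x4 + 3.21x5 ≥ 3.7   (energy)
  129.5x5 ≥ 139.9   (oxygenate mass)
  23x1 + 1x2 + 13x4 ≤ 35   (aromatics volume)
  x1, x2, x3, x4, x5 ≥ 0.
The cheapest feasible vertex uses only butane, ethanol; heavy naphtha, isomerate, straight-run naphtha are not used. There the octane-barrels and oxygenate mass constraints are tight.
That vertex is x3 = 1.5822, x5 = 1.0803.
Hence cost = 84.51·1.5822 + 145.47·1.0803 = $290.8630.

$290.86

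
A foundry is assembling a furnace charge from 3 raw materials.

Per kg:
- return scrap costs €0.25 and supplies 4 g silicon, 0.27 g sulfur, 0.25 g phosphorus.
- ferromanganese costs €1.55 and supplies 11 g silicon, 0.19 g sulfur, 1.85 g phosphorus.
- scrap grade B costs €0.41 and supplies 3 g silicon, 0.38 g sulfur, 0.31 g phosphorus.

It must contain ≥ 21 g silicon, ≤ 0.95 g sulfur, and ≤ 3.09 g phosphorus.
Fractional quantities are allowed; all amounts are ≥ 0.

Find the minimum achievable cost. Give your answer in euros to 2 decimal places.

Set it up as a linear program. Let x1 = kg of return scrap, x2 = kg of ferromanganese, x3 = kg of scrap grade B.
Minimise 0.25x1 + 1.55x2 + 0.41x3 s.t.:
  4x1 + 11x2 + 3x3 ≥ 21   (silicon)
  0.27x1 + 0.19x2 + 0.38x3 ≤ 0.95   (sulfur)
  0.25x1 + 1.85x2 + 0.31x3 ≤ 3.09   (phosphorus)
  x1, x2, x3 ≥ 0.
The cheapest feasible vertex uses only return scrap, ferromanganese; scrap grade B is not used. The silicon and sulfur requirements are met with equality.
That vertex is x1 = 2.923, x2 = 0.8462.
Total cost: 0.25·2.923 + 1.55·0.8462 = 2.0424.

€2.04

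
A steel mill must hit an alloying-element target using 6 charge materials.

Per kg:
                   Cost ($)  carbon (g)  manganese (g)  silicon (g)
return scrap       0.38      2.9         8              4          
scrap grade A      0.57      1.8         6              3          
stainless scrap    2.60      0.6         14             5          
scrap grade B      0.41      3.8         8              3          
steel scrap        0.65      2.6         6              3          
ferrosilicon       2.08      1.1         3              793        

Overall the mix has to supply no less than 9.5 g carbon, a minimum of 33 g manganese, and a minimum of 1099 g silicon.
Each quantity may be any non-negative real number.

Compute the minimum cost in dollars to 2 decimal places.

Set it up as a linear program. Let x1 = kg of return scrap, x2 = kg of scrap grade A, x3 = kg of stainless scrap, x4 = kg of scrap grade B, x5 = kg of steel scrap, x6 = kg of ferrosilicon.
min 0.38x1 + 0.57x2 + 2.6x3 + 0.41x4 + 0.65x5 + 2.08x6 s.t.:
  2.9x1 + 1.8x2 + 0.6x3 + 3.8x4 + 2.6x5 + 1.1x6 ≥ 9.5   (carbon)
  8x1 + 6x2 + 14x3 + 8x4 + 6x5 + 3x6 ≥ 33   (manganese)
  4x1 + 3x2 + 5x3 + 3x4 + 3x5 + 793x6 ≥ 1099   (silicon)
  x1, x2, x3, x4, x5, x6 ≥ 0.
The optimal basis is {return scrap, ferrosilicon}; scrap grade A, stainless scrap, scrap grade B, steel scrap drop out. The manganese and silicon requirements are met with equality.
That vertex is x1 = 3.612, x6 = 1.368.
Hence cost = 0.38·3.612 + 2.08·1.368 = $4.2180.

$4.22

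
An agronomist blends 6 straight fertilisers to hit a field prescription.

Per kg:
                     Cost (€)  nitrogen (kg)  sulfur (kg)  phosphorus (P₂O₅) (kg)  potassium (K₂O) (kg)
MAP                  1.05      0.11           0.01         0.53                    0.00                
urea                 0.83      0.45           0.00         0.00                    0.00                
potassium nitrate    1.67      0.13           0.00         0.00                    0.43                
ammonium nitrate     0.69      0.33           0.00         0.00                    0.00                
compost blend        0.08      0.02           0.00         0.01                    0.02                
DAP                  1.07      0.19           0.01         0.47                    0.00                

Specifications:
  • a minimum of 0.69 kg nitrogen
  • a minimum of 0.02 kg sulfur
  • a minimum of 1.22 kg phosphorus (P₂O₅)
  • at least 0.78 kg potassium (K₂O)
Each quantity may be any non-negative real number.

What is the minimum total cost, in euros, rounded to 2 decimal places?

€5.17

Let x1 = kg of MAP, x2 = kg of urea, x3 = kg of potassium nitrate, x4 = kg of ammonium nitrate, x5 = kg of compost blend, x6 = kg of DAP.
Minimize 1.05x1 + 0.83x2 + 1.67x3 + 0.69x4 + 0.08x5 + 1.07x6 with:
  0.11x1 + 0.45x2 + 0.13x3 + 0.33x4 + 0.02x5 + 0.19x6 ≥ 0.69   (nitrogen)
  0.01x1 + 0.01x6 ≥ 0.02   (sulfur)
  0.53x1 + 0.01x5 + 0.47x6 ≥ 1.22   (phosphorus (P₂O₅))
  0.43x3 + 0.02x5 ≥ 0.78   (potassium (K₂O))
  x1, x2, x3, x4, x5, x6 ≥ 0.
The cheapest feasible vertex uses only MAP, potassium nitrate, compost blend; urea, ammonium nitrate, DAP are not used. Binding constraints: nitrogen, sulfur, potassium (K₂O).
So MAP = 2 kg, potassium nitrate = 1.033 kg, compost blend = 16.78 kg.
Cost = 1.05·2 + 1.67·1.033 + 0.08·16.78 = 5.1675.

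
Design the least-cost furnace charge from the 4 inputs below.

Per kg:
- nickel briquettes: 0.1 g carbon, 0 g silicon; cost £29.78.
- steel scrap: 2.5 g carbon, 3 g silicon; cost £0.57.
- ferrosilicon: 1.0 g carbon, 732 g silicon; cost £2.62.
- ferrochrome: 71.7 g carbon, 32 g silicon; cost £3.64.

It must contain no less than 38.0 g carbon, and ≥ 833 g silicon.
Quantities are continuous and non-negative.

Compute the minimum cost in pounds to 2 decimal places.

Set it up as a linear program. Let x1 = kg of nickel briquettes, x2 = kg of steel scrap, x3 = kg of ferrosilicon, x4 = kg of ferrochrome.
Minimize 29.78x1 + 0.57x2 + 2.62x3 + 3.64x4 with:
  0.1x1 + 2.5x2 + 1x3 + 71.7x4 ≥ 38   (carbon)
  3x2 + 732x3 + 32x4 ≥ 833   (silicon)
  x1, x2, x3, x4 ≥ 0.
The cheapest feasible vertex uses only ferrosilicon, ferrochrome; nickel briquettes, steel scrap are not used. There the carbon and silicon constraints are tight.
That vertex is x3 = 1.1155, x4 = 0.51443.
Hence cost = 2.62·1.1155 + 3.64·0.51443 = £4.7951.

£4.80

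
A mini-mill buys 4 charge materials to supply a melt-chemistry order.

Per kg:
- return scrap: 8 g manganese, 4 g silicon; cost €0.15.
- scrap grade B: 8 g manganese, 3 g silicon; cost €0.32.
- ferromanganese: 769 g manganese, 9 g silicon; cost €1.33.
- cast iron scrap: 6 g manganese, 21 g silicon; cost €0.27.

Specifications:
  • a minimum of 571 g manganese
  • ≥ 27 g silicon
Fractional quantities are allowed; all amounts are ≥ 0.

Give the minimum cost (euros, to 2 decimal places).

Let x1 = kg of return scrap, x2 = kg of scrap grade B, x3 = kg of ferromanganese, x4 = kg of cast iron scrap.
Minimize 0.15x1 + 0.32x2 + 1.33x3 + 0.27x4 s.t.:
  8x1 + 8x2 + 769x3 + 6x4 ≥ 571   (manganese)
  4x1 + 3x2 + 9x3 + 21x4 ≥ 27   (silicon)
  x1, x2, x3, x4 ≥ 0.
The cheapest feasible vertex uses only ferromanganese, cast iron scrap; return scrap, scrap grade B are not used. The manganese and silicon requirements are met with equality.
So ferromanganese = 0.7349 kg, cast iron scrap = 0.9707 kg.
Objective = 1.33·0.7349 + 0.27·0.9707 = 1.2395.

€1.24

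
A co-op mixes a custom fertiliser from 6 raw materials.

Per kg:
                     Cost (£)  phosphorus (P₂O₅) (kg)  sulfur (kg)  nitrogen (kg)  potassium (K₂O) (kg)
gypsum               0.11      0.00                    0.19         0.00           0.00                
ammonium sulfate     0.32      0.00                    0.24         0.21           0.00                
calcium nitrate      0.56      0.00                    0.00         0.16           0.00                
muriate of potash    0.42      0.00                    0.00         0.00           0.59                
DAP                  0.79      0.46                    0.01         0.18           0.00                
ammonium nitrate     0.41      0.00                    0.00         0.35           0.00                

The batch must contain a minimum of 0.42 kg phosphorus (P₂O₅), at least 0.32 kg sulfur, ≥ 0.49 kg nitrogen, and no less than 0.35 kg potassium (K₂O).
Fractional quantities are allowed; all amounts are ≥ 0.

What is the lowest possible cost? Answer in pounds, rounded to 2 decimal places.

£1.45

Let x1 = kg of gypsum, x2 = kg of ammonium sulfate, x3 = kg of calcium nitrate, x4 = kg of muriate of potash, x5 = kg of DAP, x6 = kg of ammonium nitrate.
min 0.11x1 + 0.32x2 + 0.56x3 + 0.42x4 + 0.79x5 + 0.41x6 with:
  0.46x5 ≥ 0.42   (phosphorus (P₂O₅))
  0.19x1 + 0.24x2 + 0.01x5 ≥ 0.32   (sulfur)
  0.21x2 + 0.16x3 + 0.18x5 + 0.35x6 ≥ 0.49   (nitrogen)
  0.59x4 ≥ 0.35   (potassium (K₂O))
  x1, x2, x3, x4, x5, x6 ≥ 0.
The minimum-cost mix takes nothing from gypsum, calcium nitrate — only ammonium sulfate, muriate of potash, DAP, ammonium nitrate. There the phosphorus (P₂O₅), sulfur, nitrogen, potassium (K₂O) constraints are tight.
Optimal quantities: ammonium sulfate = 1.295 kg, muriate of potash = 0.5932 kg, DAP = 0.913 kg, ammonium nitrate = 0.1533 kg.
Total cost: 0.32·1.295 + 0.42·0.5932 + 0.79·0.913 + 0.41·0.1533 = 1.4477.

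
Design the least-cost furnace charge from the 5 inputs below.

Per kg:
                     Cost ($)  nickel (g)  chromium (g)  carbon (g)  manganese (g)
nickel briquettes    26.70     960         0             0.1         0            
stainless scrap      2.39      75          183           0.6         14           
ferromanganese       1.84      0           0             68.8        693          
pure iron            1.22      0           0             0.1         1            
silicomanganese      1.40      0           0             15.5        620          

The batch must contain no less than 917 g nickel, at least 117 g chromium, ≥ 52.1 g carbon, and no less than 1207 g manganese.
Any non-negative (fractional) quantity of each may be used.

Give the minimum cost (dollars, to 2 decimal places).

Set it up as a linear program. Let x1 = kg of nickel briquettes, x2 = kg of stainless scrap, x3 = kg of ferromanganese, x4 = kg of pure iron, x5 = kg of silicomanganese.
Minimize 26.7x1 + 2.39x2 + 1.84x3 + 1.22x4 + 1.4x5 subject to:
  960x1 + 75x2 ≥ 917   (nickel)
  183x2 ≥ 117   (chromium)
  0.1x1 + 0.6x2 + 68.8x3 + 0.1x4 + 15.5x5 ≥ 52.1   (carbon)
  14x2 + 693x3 + 1x4 + 620x5 ≥ 1207   (manganese)
  x1, x2, x3, x4, x5 ≥ 0.
The optimal basis is {nickel briquettes, stainless scrap, ferromanganese, silicomanganese}; pure iron drops out. The nickel, chromium, carbon, manganese requirements are met with equality.
Solving gives x1 = 0.9053, x2 = 0.6393, x3 = 0.4211, x5 = 1.462.
Hence cost = 26.7·0.9053 + 2.39·0.6393 + 1.84·0.4211 + 1.4·1.462 = $28.5211.

$28.52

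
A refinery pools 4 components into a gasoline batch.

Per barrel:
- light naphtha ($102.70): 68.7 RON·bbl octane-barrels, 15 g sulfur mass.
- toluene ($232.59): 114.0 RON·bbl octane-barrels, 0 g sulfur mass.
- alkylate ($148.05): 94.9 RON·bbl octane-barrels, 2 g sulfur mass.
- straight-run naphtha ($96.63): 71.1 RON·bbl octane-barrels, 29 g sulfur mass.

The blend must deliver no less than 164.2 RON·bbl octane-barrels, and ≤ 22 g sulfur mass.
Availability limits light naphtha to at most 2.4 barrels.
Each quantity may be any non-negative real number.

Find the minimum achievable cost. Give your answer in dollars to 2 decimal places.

Treat it as an LP. Let x1 = barrels of light naphtha, x2 = barrels of toluene, x3 = barrels of alkylate, x4 = barrels of straight-run naphtha.
Minimise 102.7x1 + 232.59x2 + 148.05x3 + 96.63x4 subject to:
  68.7x1 + 114x2 + 94.9x3 + 71.1x4 ≥ 164.2   (octane-barrels)
  15x1 + 2x3 + 29x4 ≤ 22   (sulfur mass)
  x1 ≤ 2.4
  x1, x2, x3, x4 ≥ 0.
The cheapest feasible vertex uses only alkylate, straight-run naphtha; light naphtha, toluene are not used. The octane-barrels and sulfur mass requirements are met with equality.
Optimal quantities: alkylate = 1.2252 barrels, straight-run naphtha = 0.67413 barrels.
Objective = 148.05·1.2252 + 96.63·0.67413 = 246.5320.

$246.53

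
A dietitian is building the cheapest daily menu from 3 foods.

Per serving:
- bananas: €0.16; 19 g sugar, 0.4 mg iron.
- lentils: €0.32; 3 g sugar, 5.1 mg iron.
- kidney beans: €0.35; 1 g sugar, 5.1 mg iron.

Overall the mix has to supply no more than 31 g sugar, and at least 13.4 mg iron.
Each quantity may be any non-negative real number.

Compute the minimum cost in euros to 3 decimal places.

Treat it as an LP. Let x1 = servings of bananas, x2 = servings of lentils, x3 = servings of kidney beans.
Minimize 0.16x1 + 0.32x2 + 0.35x3 with:
  19x1 + 3x2 + 1x3 ≤ 31   (sugar)
  0.4x1 + 5.1x2 + 5.1x3 ≥ 13.4   (iron)
  x1, x2, x3 ≥ 0.
The optimal basis is {lentils}; bananas, kidney beans drop out. There the iron constraint is tight.
Optimal quantities: lentils = 2.627 servings.
Hence cost = 0.32·2.627 = €0.84064.

€0.841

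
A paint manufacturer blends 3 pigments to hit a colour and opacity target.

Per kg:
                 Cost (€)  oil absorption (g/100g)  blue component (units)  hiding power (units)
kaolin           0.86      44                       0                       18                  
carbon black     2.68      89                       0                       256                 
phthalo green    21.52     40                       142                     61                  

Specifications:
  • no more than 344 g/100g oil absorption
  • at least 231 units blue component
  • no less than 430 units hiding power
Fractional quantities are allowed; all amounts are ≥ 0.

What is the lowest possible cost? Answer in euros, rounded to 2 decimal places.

This is a linear program. Let x1 = kg of kaolin, x2 = kg of carbon black, x3 = kg of phthalo green.
Minimize 0.86x1 + 2.68x2 + 21.52x3 s.t.:
  44x1 + 89x2 + 40x3 ≤ 344   (oil absorption)
  142x3 ≥ 231   (blue component)
  18x1 + 256x2 + 61x3 ≥ 430   (hiding power)
  x1, x2, x3 ≥ 0.
The minimum-cost mix takes nothing from kaolin — only carbon black, phthalo green. The blue component and hiding power requirements are met with equality.
Solving gives x2 = 1.2921, x3 = 1.6268.
Hence cost = 2.68·1.2921 + 21.52·1.6268 = €38.4716.

€38.47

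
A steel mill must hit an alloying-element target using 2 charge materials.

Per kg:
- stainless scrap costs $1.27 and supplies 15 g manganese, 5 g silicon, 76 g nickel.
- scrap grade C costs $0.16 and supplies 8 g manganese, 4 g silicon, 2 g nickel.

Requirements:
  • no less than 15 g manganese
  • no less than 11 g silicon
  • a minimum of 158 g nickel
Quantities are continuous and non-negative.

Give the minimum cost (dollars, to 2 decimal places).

This is a linear program. Let x1 = kg of stainless scrap, x2 = kg of scrap grade C.
Minimize 1.27x1 + 0.16x2 s.t.:
  15x1 + 8x2 ≥ 15   (manganese)
  5x1 + 4x2 ≥ 11   (silicon)
  76x1 + 2x2 ≥ 158   (nickel)
  x1, x2 ≥ 0.
Both inputs are positive at the optimum. The silicon and nickel requirements are met with equality.
So stainless scrap = 2.075 kg, scrap grade C = 0.1565 kg.
Objective = 1.27·2.075 + 0.16·0.1565 = 2.6603.

$2.66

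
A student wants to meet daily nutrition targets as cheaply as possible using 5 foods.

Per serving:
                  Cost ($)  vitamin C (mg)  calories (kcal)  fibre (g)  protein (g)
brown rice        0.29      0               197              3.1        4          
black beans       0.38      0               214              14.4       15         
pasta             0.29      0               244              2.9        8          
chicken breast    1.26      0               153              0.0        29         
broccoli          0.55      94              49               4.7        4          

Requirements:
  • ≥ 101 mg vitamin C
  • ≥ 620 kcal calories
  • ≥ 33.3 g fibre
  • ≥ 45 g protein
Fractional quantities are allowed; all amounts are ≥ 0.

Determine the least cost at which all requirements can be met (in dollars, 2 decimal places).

Treat it as an LP. Let x1 = servings of brown rice, x2 = servings of black beans, x3 = servings of pasta, x4 = servings of chicken breast, x5 = servings of broccoli.
Minimise 0.29x1 + 0.38x2 + 0.29x3 + 1.26x4 + 0.55x5 with:
  94x5 ≥ 101   (vitamin C)
  197x1 + 214x2 + 244x3 + 153x4 + 49x5 ≥ 620   (calories)
  3.1x1 + 14.4x2 + 2.9x3 + 4.7x5 ≥ 33.3   (fibre)
  4x1 + 15x2 + 8x3 + 29x4 + 4x5 ≥ 45   (protein)
  x1, x2, x3, x4, x5 ≥ 0.
The cheapest feasible vertex uses only black beans, broccoli; brown rice, pasta, chicken breast are not used. Binding constraints: vitamin C and protein.
So black beans = 2.713 servings, broccoli = 1.074 servings.
Hence cost = 0.38·2.713 + 0.55·1.074 = $1.6216.

$1.62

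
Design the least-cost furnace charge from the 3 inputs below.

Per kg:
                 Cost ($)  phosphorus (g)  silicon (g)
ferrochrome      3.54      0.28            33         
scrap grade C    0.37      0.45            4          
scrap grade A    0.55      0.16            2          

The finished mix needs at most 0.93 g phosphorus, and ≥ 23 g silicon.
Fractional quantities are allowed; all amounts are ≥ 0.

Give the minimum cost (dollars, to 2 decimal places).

Set it up as a linear program. Let x1 = kg of ferrochrome, x2 = kg of scrap grade C, x3 = kg of scrap grade A.
Minimise 3.54x1 + 0.37x2 + 0.55x3 s.t.:
  0.28x1 + 0.45x2 + 0.16x3 ≤ 0.93   (phosphorus)
  33x1 + 4x2 + 2x3 ≥ 23   (silicon)
  x1, x2, x3 ≥ 0.
At the optimum only ferrochrome, scrap grade C are positive (scrap grade A = 0). Binding constraints: phosphorus and silicon.
That vertex is x1 = 0.4829, x2 = 1.766.
Total cost: 3.54·0.4829 + 0.37·1.766 = 2.3629.

$2.36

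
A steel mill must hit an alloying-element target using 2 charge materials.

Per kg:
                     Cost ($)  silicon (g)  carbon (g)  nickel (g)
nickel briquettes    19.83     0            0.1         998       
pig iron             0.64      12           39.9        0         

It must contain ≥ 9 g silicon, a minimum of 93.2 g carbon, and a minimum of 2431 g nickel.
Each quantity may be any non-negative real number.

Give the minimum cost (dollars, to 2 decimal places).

$49.79

Let x1 = kg of nickel briquettes, x2 = kg of pig iron.
min 19.83x1 + 0.64x2 subject to:
  12x2 ≥ 9   (silicon)
  0.1x1 + 39.9x2 ≥ 93.2   (carbon)
  998x1 ≥ 2431   (nickel)
  x1, x2 ≥ 0.
Both inputs are positive at the optimum. The carbon and nickel requirements are met with equality.
Solving gives x1 = 2.4359, x2 = 2.3297.
Objective = 19.83·2.4359 + 0.64·2.3297 = 49.7949.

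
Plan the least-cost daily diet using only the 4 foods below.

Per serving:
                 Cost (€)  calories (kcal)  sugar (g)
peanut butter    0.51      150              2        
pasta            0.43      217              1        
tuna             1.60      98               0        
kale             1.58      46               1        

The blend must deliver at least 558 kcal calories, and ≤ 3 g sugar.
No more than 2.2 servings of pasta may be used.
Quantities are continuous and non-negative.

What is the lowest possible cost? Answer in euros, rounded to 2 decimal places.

This is a linear program. Let x1 = servings of peanut butter, x2 = servings of pasta, x3 = servings of tuna, x4 = servings of kale.
Minimise 0.51x1 + 0.43x2 + 1.6x3 + 1.58x4 with:
  150x1 + 217x2 + 98x3 + 46x4 ≥ 558   (calories)
  2x1 + 1x2 + 1x4 ≤ 3   (sugar)
  x2 ≤ 2.2
  x1, x2, x3, x4 ≥ 0.
At the optimum only peanut butter, pasta, tuna are positive (kale = 0). The calories, sugar, the pasta cap requirements are met with equality.
Optimal quantities: peanut butter = 0.4 servings, pasta = 2.2 servings, tuna = 0.2102 servings.
Hence cost = 0.51·0.4 + 0.43·2.2 + 1.6·0.2102 = €1.4863.

€1.49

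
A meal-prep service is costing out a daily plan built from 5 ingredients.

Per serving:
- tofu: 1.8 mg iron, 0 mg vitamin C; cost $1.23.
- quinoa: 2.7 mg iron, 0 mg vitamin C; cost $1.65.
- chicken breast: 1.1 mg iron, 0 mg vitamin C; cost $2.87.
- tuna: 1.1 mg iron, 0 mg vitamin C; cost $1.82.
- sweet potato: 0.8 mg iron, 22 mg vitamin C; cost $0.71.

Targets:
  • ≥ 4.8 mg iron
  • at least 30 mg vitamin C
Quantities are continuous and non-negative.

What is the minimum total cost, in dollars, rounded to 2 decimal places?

$3.23

Set it up as a linear program. Let x1 = servings of tofu, x2 = servings of quinoa, x3 = servings of chicken breast, x4 = servings of tuna, x5 = servings of sweet potato.
min 1.23x1 + 1.65x2 + 2.87x3 + 1.82x4 + 0.71x5 with:
  1.8x1 + 2.7x2 + 1.1x3 + 1.1x4 + 0.8x5 ≥ 4.8   (iron)
  22x5 ≥ 30   (vitamin C)
  x1, x2, x3, x4, x5 ≥ 0.
At the optimum only quinoa, sweet potato are positive (tofu, chicken breast, tuna = 0). There the iron and vitamin C constraints are tight.
Solving gives x2 = 1.3737, x5 = 1.3636.
Cost = 1.65·1.3737 + 0.71·1.3636 = 3.2348.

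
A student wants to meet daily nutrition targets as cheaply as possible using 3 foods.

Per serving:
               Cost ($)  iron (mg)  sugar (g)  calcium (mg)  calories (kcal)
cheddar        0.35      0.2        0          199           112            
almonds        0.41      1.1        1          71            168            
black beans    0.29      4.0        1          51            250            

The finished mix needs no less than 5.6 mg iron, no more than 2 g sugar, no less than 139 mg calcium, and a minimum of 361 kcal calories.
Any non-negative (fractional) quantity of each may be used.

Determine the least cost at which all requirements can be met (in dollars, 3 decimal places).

$0.521

Let x1 = servings of cheddar, x2 = servings of almonds, x3 = servings of black beans.
Minimise 0.35x1 + 0.41x2 + 0.29x3 subject to:
  0.2x1 + 1.1x2 + 4x3 ≥ 5.6   (iron)
  1x2 + 1x3 ≤ 2   (sugar)
  199x1 + 71x2 + 51x3 ≥ 139   (calcium)
  112x1 + 168x2 + 250x3 ≥ 361   (calories)
  x1, x2, x3 ≥ 0.
The minimum-cost mix takes nothing from almonds — only cheddar, black beans. Binding constraints: iron and calcium.
Optimal quantities: cheddar = 0.34411 servings, black beans = 1.3828 servings.
Hence cost = 0.35·0.34411 + 0.29·1.3828 = $0.52145.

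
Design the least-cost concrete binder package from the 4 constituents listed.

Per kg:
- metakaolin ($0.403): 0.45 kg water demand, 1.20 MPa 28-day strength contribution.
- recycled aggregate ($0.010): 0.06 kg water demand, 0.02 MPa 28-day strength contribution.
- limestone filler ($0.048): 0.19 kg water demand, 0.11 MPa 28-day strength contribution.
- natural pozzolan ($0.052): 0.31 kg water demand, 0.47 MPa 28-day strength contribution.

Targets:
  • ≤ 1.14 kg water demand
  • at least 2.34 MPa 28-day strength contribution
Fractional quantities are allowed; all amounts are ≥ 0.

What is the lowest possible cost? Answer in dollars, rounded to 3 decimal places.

Let x1 = kg of metakaolin, x2 = kg of recycled aggregate, x3 = kg of limestone filler, x4 = kg of natural pozzolan.
Minimise 0.403x1 + 0.01x2 + 0.048x3 + 0.052x4 s.t.:
  0.45x1 + 0.06x2 + 0.19x3 + 0.31x4 ≤ 1.14   (water demand)
  1.2x1 + 0.02x2 + 0.11x3 + 0.47x4 ≥ 2.34   (28-day strength contribution)
  x1, x2, x3, x4 ≥ 0.
The cheapest feasible vertex uses only metakaolin, natural pozzolan; recycled aggregate, limestone filler are not used. Binding constraints: water demand and 28-day strength contribution.
That vertex is x1 = 1.181, x4 = 1.963.
Objective = 0.403·1.181 + 0.052·1.963 = 0.57802.

$0.578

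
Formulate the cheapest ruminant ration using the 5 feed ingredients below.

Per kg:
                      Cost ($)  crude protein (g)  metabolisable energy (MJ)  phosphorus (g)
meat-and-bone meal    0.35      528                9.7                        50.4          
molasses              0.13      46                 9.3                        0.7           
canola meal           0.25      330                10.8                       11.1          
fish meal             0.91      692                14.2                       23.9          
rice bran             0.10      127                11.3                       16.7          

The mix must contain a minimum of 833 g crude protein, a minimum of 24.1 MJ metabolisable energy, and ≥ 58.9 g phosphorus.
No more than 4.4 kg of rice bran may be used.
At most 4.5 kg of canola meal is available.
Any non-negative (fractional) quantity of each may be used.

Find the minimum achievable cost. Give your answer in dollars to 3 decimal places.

Let x1 = kg of meat-and-bone meal, x2 = kg of molasses, x3 = kg of canola meal, x4 = kg of fish meal, x5 = kg of rice bran.
Minimise 0.35x1 + 0.13x2 + 0.25x3 + 0.91x4 + 0.1x5 with:
  528x1 + 46x2 + 330x3 + 692x4 + 127x5 ≥ 833   (crude protein)
  9.7x1 + 9.3x2 + 10.8x3 + 14.2x4 + 11.3x5 ≥ 24.1   (metabolisable energy)
  50.4x1 + 0.7x2 + 11.1x3 + 23.9x4 + 16.7x5 ≥ 58.9   (phosphorus)
  x5 ≤ 4.4
  x3 ≤ 4.5
  x1, x2, x3, x4, x5 ≥ 0.
The minimum-cost mix takes nothing from molasses, canola meal, fish meal — only meat-and-bone meal, rice bran. Binding constraints: crude protein and metabolisable energy.
So meat-and-bone meal = 1.342 kg, rice bran = 0.981 kg.
Hence cost = 0.35·1.342 + 0.1·0.981 = $0.56780.

$0.568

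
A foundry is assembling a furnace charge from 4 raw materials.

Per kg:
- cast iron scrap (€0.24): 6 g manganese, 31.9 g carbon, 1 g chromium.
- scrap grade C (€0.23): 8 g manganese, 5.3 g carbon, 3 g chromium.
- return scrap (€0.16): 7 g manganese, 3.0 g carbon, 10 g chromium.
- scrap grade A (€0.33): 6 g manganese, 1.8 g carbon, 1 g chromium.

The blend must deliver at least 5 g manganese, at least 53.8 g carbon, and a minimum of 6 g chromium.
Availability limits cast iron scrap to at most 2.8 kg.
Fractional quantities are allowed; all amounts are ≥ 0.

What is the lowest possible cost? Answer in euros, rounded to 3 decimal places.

€0.465

This is a linear program. Let x1 = kg of cast iron scrap, x2 = kg of scrap grade C, x3 = kg of return scrap, x4 = kg of scrap grade A.
Minimise 0.24x1 + 0.23x2 + 0.16x3 + 0.33x4 with:
  6x1 + 8x2 + 7x3 + 6x4 ≥ 5   (manganese)
  31.9x1 + 5.3x2 + 3x3 + 1.8x4 ≥ 53.8   (carbon)
  1x1 + 3x2 + 10x3 + 1x4 ≥ 6   (chromium)
  x1 ≤ 2.8
  x1, x2, x3, x4 ≥ 0.
The cheapest feasible vertex uses only cast iron scrap, return scrap; scrap grade C, scrap grade A are not used. Binding constraints: carbon and chromium.
Optimal quantities: cast iron scrap = 1.646 kg, return scrap = 0.4354 kg.
Objective = 0.24·1.646 + 0.16·0.4354 = 0.46470.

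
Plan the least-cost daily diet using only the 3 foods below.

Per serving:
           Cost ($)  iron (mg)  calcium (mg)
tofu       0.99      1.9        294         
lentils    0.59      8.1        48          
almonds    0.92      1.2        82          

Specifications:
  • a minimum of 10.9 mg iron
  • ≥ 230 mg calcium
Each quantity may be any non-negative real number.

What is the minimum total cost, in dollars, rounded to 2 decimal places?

This is a linear program. Let x1 = servings of tofu, x2 = servings of lentils, x3 = servings of almonds.
Minimise 0.99x1 + 0.59x2 + 0.92x3 s.t.:
  1.9x1 + 8.1x2 + 1.2x3 ≥ 10.9   (iron)
  294x1 + 48x2 + 82x3 ≥ 230   (calcium)
  x1, x2, x3 ≥ 0.
The cheapest feasible vertex uses only tofu, lentils; almonds is not used. There the iron and calcium constraints are tight.
Solving gives x1 = 0.585, x2 = 1.208.
Objective = 0.99·0.585 + 0.59·1.208 = 1.2919.

$1.29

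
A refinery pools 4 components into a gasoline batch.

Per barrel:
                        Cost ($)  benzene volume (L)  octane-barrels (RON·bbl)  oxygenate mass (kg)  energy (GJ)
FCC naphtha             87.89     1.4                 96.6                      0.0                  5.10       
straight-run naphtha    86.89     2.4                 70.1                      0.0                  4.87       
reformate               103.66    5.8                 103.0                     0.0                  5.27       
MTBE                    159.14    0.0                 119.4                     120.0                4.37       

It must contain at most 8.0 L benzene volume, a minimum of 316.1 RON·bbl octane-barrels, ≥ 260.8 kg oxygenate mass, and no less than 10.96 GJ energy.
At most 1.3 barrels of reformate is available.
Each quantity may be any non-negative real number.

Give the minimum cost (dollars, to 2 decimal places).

Set it up as a linear program. Let x1 = barrels of FCC naphtha, x2 = barrels of straight-run naphtha, x3 = barrels of reformate, x4 = barrels of MTBE.
Minimize 87.89x1 + 86.89x2 + 103.66x3 + 159.14x4 s.t.:
  1.4x1 + 2.4x2 + 5.8x3 ≤ 8   (benzene volume)
  96.6x1 + 70.1x2 + 103x3 + 119.4x4 ≥ 316.1   (octane-barrels)
  120x4 ≥ 260.8   (oxygenate mass)
  5.1x1 + 4.87x2 + 5.27x3 + 4.37x4 ≥ 10.96   (energy)
  x3 ≤ 1.3
  x1, x2, x3, x4 ≥ 0.
The minimum-cost mix takes nothing from straight-run naphtha, reformate — only FCC naphtha, MTBE. There the octane-barrels and oxygenate mass constraints are tight.
That vertex is x1 = 0.58596, x4 = 2.1733.
Objective = 87.89·0.58596 + 159.14·2.1733 = 397.3590.

$397.36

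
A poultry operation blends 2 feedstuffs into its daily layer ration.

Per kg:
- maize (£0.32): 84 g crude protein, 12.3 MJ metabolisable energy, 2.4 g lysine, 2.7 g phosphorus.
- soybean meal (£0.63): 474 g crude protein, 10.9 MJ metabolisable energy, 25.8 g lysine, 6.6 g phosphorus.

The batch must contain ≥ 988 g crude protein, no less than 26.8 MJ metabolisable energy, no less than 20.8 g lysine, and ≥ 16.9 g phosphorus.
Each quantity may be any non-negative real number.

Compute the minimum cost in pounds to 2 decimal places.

Let x1 = kg of maize, x2 = kg of soybean meal.
min 0.32x1 + 0.63x2 subject to:
  84x1 + 474x2 ≥ 988   (crude protein)
  12.3x1 + 10.9x2 ≥ 26.8   (metabolisable energy)
  2.4x1 + 25.8x2 ≥ 20.8   (lysine)
  2.7x1 + 6.6x2 ≥ 16.9   (phosphorus)
  x1, x2 ≥ 0.
At the optimum only soybean meal is positive (maize = 0). The phosphorus requirement is met with equality.
That vertex is x2 = 2.561.
Hence cost = 0.63·2.561 = £1.6134.

£1.61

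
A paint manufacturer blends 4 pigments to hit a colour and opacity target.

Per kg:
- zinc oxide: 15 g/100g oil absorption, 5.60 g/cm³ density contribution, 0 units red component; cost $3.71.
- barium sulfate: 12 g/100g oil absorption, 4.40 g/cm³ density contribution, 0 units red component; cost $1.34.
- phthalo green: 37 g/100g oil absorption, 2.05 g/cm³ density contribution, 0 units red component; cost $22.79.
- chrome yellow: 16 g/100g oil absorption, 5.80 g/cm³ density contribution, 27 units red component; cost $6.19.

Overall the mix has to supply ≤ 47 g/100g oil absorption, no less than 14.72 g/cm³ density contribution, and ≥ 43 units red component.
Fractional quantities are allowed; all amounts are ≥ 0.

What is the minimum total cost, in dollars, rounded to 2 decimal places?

$11.53

Set it up as a linear program. Let x1 = kg of zinc oxide, x2 = kg of barium sulfate, x3 = kg of phthalo green, x4 = kg of chrome yellow.
Minimise 3.71x1 + 1.34x2 + 22.79x3 + 6.19x4 with:
  15x1 + 12x2 + 37x3 + 16x4 ≤ 47   (oil absorption)
  5.6x1 + 4.4x2 + 2.05x3 + 5.8x4 ≥ 14.72   (density contribution)
  27x4 ≥ 43   (red component)
  x1, x2, x3, x4 ≥ 0.
The optimal basis is {barium sulfate, chrome yellow}; zinc oxide, phthalo green drop out. The density contribution and red component requirements are met with equality.
So barium sulfate = 1.246 kg, chrome yellow = 1.593 kg.
Objective = 1.34·1.246 + 6.19·1.593 = 11.5303.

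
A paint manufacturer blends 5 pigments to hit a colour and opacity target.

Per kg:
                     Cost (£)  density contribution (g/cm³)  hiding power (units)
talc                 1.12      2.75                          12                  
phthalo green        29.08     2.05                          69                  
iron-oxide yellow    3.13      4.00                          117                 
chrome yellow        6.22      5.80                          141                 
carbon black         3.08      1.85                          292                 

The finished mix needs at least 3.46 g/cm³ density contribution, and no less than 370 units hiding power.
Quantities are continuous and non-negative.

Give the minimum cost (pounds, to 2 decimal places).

Let x1 = kg of talc, x2 = kg of phthalo green, x3 = kg of iron-oxide yellow, x4 = kg of chrome yellow, x5 = kg of carbon black.
min 1.12x1 + 29.08x2 + 3.13x3 + 6.22x4 + 3.08x5 with:
  2.75x1 + 2.05x2 + 4x3 + 5.8x4 + 1.85x5 ≥ 3.46   (density contribution)
  12x1 + 69x2 + 117x3 + 141x4 + 292x5 ≥ 370   (hiding power)
  x1, x2, x3, x4, x5 ≥ 0.
The optimal basis is {talc, carbon black}; phthalo green, iron-oxide yellow, chrome yellow drop out. The density contribution and hiding power requirements are met with equality.
So talc = 0.4173 kg, carbon black = 1.25 kg.
Objective = 1.12·0.4173 + 3.08·1.25 = 4.3174.

£4.32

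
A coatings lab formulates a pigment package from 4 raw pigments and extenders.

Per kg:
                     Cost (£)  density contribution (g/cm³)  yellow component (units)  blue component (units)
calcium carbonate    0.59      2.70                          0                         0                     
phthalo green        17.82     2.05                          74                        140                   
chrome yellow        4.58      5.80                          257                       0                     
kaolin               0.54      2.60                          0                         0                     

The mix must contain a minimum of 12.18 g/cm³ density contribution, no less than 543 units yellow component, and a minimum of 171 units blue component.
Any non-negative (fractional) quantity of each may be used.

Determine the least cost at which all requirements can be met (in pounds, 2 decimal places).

£29.83

Treat it as an LP. Let x1 = kg of calcium carbonate, x2 = kg of phthalo green, x3 = kg of chrome yellow, x4 = kg of kaolin.
Minimize 0.59x1 + 17.82x2 + 4.58x3 + 0.54x4 s.t.:
  2.7x1 + 2.05x2 + 5.8x3 + 2.6x4 ≥ 12.18   (density contribution)
  74x2 + 257x3 ≥ 543   (yellow component)
  140x2 ≥ 171   (blue component)
  x1, x2, x3, x4 ≥ 0.
The minimum-cost mix takes nothing from calcium carbonate, kaolin — only phthalo green, chrome yellow. Binding constraints: yellow component and blue component.
Optimal quantities: phthalo green = 1.2214 kg, chrome yellow = 1.7611 kg.
Hence cost = 17.82·1.2214 + 4.58·1.7611 = £29.8312.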